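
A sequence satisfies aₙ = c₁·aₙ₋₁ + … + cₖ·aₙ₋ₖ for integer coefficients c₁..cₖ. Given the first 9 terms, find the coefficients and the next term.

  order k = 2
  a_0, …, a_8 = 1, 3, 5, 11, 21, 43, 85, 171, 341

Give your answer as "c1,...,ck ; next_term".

  a_2 = 1·3 + 2·1 = 5
  a_3 = 1·5 + 2·3 = 11
  a_4 = 1·11 + 2·5 = 21
  a_5 = 1·21 + 2·11 = 43
  a_6 = 1·43 + 2·21 = 85
  a_7 = 1·85 + 2·43 = 171
  a_8 = 1·171 + 2·85 = 341
  a_9 = 1·341 + 2·171 = 683

1,2 ; 683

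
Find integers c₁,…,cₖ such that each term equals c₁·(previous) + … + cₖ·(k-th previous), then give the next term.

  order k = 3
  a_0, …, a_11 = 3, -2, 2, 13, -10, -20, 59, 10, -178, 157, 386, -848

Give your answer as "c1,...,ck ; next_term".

0,-2,3 ; -301

  a_3 = 0·2 + -2·-2 + 3·3 = 13
  a_4 = 0·13 + -2·2 + 3·-2 = -10
  a_5 = 0·-10 + -2·13 + 3·2 = -20
  a_6 = 0·-20 + -2·-10 + 3·13 = 59
  a_7 = 0·59 + -2·-20 + 3·-10 = 10
  a_8 = 0·10 + -2·59 + 3·-20 = -178
  a_9 = 0·-178 + -2·10 + 3·59 = 157
  a_10 = 0·157 + -2·-178 + 3·10 = 386
  a_11 = 0·386 + -2·157 + 3·-178 = -848
  a_12 = 0·-848 + -2·386 + 3·157 = -301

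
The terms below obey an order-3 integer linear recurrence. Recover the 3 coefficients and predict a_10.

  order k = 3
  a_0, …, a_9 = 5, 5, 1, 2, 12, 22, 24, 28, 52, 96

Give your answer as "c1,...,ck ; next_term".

2,-2,2 ; 144

  a_3 = 2·1 + -2·5 + 2·5 = 2
  a_4 = 2·2 + -2·1 + 2·5 = 12
  a_5 = 2·12 + -2·2 + 2·1 = 22
  a_6 = 2·22 + -2·12 + 2·2 = 24
  a_7 = 2·24 + -2·22 + 2·12 = 28
  a_8 = 2·28 + -2·24 + 2·22 = 52
  a_9 = 2·52 + -2·28 + 2·24 = 96
  a_10 = 2·96 + -2·52 + 2·28 = 144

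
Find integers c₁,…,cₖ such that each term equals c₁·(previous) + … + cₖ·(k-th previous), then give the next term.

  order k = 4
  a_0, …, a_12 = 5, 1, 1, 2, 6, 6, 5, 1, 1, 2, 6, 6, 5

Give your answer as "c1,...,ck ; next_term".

  a_4 = 1·2 + 0·1 + -1·1 + 1·5 = 6
  a_5 = 1·6 + 0·2 + -1·1 + 1·1 = 6
  a_6 = 1·6 + 0·6 + -1·2 + 1·1 = 5
  a_7 = 1·5 + 0·6 + -1·6 + 1·2 = 1
  a_8 = 1·1 + 0·5 + -1·6 + 1·6 = 1
  a_9 = 1·1 + 0·1 + -1·5 + 1·6 = 2
  a_10 = 1·2 + 0·1 + -1·1 + 1·5 = 6
  a_11 = 1·6 + 0·2 + -1·1 + 1·1 = 6
  a_12 = 1·6 + 0·6 + -1·2 + 1·1 = 5
  a_13 = 1·5 + 0·6 + -1·6 + 1·2 = 1

1,0,-1,1 ; 1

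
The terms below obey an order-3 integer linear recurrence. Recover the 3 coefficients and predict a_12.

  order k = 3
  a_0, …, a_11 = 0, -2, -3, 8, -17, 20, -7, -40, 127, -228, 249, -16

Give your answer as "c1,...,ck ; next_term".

  a_3 = -2·-3 + -1·-2 + 2·0 = 8
  a_4 = -2·8 + -1·-3 + 2·-2 = -17
  a_5 = -2·-17 + -1·8 + 2·-3 = 20
  a_6 = -2·20 + -1·-17 + 2·8 = -7
  a_7 = -2·-7 + -1·20 + 2·-17 = -40
  a_8 = -2·-40 + -1·-7 + 2·20 = 127
  a_9 = -2·127 + -1·-40 + 2·-7 = -228
  a_10 = -2·-228 + -1·127 + 2·-40 = 249
  a_11 = -2·249 + -1·-228 + 2·127 = -16
  a_12 = -2·-16 + -1·249 + 2·-228 = -673

-2,-1,2 ; -673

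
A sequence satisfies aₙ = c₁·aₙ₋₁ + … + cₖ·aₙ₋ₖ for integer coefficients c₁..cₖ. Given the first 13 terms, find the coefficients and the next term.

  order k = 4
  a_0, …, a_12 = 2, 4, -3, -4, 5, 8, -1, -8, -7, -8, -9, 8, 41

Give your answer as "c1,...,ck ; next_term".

  a_4 = 2·-4 + -3·-3 + 2·4 + -2·2 = 5
  a_5 = 2·5 + -3·-4 + 2·-3 + -2·4 = 8
  a_6 = 2·8 + -3·5 + 2·-4 + -2·-3 = -1
  a_7 = 2·-1 + -3·8 + 2·5 + -2·-4 = -8
  a_8 = 2·-8 + -3·-1 + 2·8 + -2·5 = -7
  a_9 = 2·-7 + -3·-8 + 2·-1 + -2·8 = -8
  a_10 = 2·-8 + -3·-7 + 2·-8 + -2·-1 = -9
  a_11 = 2·-9 + -3·-8 + 2·-7 + -2·-8 = 8
  a_12 = 2·8 + -3·-9 + 2·-8 + -2·-7 = 41
  a_13 = 2·41 + -3·8 + 2·-9 + -2·-8 = 56

2,-3,2,-2 ; 56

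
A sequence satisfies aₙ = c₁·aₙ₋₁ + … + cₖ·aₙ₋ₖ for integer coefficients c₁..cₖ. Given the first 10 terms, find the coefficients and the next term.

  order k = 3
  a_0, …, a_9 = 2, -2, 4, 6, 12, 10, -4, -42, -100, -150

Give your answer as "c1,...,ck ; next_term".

  a_3 = 2·4 + -1·-2 + -2·2 = 6
  a_4 = 2·6 + -1·4 + -2·-2 = 12
  a_5 = 2·12 + -1·6 + -2·4 = 10
  a_6 = 2·10 + -1·12 + -2·6 = -4
  a_7 = 2·-4 + -1·10 + -2·12 = -42
  a_8 = 2·-42 + -1·-4 + -2·10 = -100
  a_9 = 2·-100 + -1·-42 + -2·-4 = -150
  a_10 = 2·-150 + -1·-100 + -2·-42 = -116

2,-1,-2 ; -116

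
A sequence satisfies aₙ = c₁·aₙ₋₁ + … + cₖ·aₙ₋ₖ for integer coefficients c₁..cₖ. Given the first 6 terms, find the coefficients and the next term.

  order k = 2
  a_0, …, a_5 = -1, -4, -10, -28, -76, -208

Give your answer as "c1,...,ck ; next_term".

2,2 ; -568

  a_2 = 2·-4 + 2·-1 = -10
  a_3 = 2·-10 + 2·-4 = -28
  a_4 = 2·-28 + 2·-10 = -76
  a_5 = 2·-76 + 2·-28 = -208
  a_6 = 2·-208 + 2·-76 = -568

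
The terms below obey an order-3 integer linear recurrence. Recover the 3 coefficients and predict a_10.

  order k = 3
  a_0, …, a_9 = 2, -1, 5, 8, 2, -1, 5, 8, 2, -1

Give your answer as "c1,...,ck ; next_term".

1,-1,1 ; 5

  a_3 = 1·5 + -1·-1 + 1·2 = 8
  a_4 = 1·8 + -1·5 + 1·-1 = 2
  a_5 = 1·2 + -1·8 + 1·5 = -1
  a_6 = 1·-1 + -1·2 + 1·8 = 5
  a_7 = 1·5 + -1·-1 + 1·2 = 8
  a_8 = 1·8 + -1·5 + 1·-1 = 2
  a_9 = 1·2 + -1·8 + 1·5 = -1
  a_10 = 1·-1 + -1·2 + 1·8 = 5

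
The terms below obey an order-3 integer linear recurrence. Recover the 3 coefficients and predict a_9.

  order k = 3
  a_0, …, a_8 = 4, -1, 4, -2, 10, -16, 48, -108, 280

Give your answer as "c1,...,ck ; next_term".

  a_3 = -2·4 + 2·-1 + 2·4 = -2
  a_4 = -2·-2 + 2·4 + 2·-1 = 10
  a_5 = -2·10 + 2·-2 + 2·4 = -16
  a_6 = -2·-16 + 2·10 + 2·-2 = 48
  a_7 = -2·48 + 2·-16 + 2·10 = -108
  a_8 = -2·-108 + 2·48 + 2·-16 = 280
  a_9 = -2·280 + 2·-108 + 2·48 = -680

-2,2,2 ; -680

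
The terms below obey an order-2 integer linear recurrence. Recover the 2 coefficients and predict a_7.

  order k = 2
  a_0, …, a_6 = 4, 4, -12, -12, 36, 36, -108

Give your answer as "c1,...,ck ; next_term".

0,-3 ; -108

  a_2 = 0·4 + -3·4 = -12
  a_3 = 0·-12 + -3·4 = -12
  a_4 = 0·-12 + -3·-12 = 36
  a_5 = 0·36 + -3·-12 = 36
  a_6 = 0·36 + -3·36 = -108
  a_7 = 0·-108 + -3·36 = -108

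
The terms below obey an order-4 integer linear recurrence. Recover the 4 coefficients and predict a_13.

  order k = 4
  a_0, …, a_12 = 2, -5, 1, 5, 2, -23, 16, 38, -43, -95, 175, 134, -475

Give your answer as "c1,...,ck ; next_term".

  a_4 = -1·5 + -2·1 + -1·-5 + 2·2 = 2
  a_5 = -1·2 + -2·5 + -1·1 + 2·-5 = -23
  a_6 = -1·-23 + -2·2 + -1·5 + 2·1 = 16
  a_7 = -1·16 + -2·-23 + -1·2 + 2·5 = 38
  a_8 = -1·38 + -2·16 + -1·-23 + 2·2 = -43
  a_9 = -1·-43 + -2·38 + -1·16 + 2·-23 = -95
  a_10 = -1·-95 + -2·-43 + -1·38 + 2·16 = 175
  a_11 = -1·175 + -2·-95 + -1·-43 + 2·38 = 134
  a_12 = -1·134 + -2·175 + -1·-95 + 2·-43 = -475
  a_13 = -1·-475 + -2·134 + -1·175 + 2·-95 = -158

-1,-2,-1,2 ; -158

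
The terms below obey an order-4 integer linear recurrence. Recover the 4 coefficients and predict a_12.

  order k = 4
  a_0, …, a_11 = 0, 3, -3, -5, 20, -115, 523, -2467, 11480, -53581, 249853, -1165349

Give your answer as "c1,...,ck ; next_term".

  a_4 = -4·-5 + 4·-3 + 4·3 + -1·0 = 20
  a_5 = -4·20 + 4·-5 + 4·-3 + -1·3 = -115
  a_6 = -4·-115 + 4·20 + 4·-5 + -1·-3 = 523
  a_7 = -4·523 + 4·-115 + 4·20 + -1·-5 = -2467
  a_8 = -4·-2467 + 4·523 + 4·-115 + -1·20 = 11480
  a_9 = -4·11480 + 4·-2467 + 4·523 + -1·-115 = -53581
  a_10 = -4·-53581 + 4·11480 + 4·-2467 + -1·523 = 249853
  a_11 = -4·249853 + 4·-53581 + 4·11480 + -1·-2467 = -1165349
  a_12 = -4·-1165349 + 4·249853 + 4·-53581 + -1·11480 = 5435004

-4,4,4,-1 ; 5435004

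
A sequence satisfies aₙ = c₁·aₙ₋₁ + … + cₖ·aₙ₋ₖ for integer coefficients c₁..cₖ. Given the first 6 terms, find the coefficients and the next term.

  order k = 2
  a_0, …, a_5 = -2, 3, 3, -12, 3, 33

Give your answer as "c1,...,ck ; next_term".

  a_2 = -1·3 + -3·-2 = 3
  a_3 = -1·3 + -3·3 = -12
  a_4 = -1·-12 + -3·3 = 3
  a_5 = -1·3 + -3·-12 = 33
  a_6 = -1·33 + -3·3 = -42

-1,-3 ; -42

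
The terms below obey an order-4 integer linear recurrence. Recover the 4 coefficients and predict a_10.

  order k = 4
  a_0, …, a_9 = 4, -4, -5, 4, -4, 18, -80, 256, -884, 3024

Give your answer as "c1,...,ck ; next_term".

-2,4,-2,4 ; -10416

  a_4 = -2·4 + 4·-5 + -2·-4 + 4·4 = -4
  a_5 = -2·-4 + 4·4 + -2·-5 + 4·-4 = 18
  a_6 = -2·18 + 4·-4 + -2·4 + 4·-5 = -80
  a_7 = -2·-80 + 4·18 + -2·-4 + 4·4 = 256
  a_8 = -2·256 + 4·-80 + -2·18 + 4·-4 = -884
  a_9 = -2·-884 + 4·256 + -2·-80 + 4·18 = 3024
  a_10 = -2·3024 + 4·-884 + -2·256 + 4·-80 = -10416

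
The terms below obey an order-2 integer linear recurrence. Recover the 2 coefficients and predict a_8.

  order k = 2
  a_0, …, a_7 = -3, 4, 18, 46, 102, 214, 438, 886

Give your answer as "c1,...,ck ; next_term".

3,-2 ; 1782

  a_2 = 3·4 + -2·-3 = 18
  a_3 = 3·18 + -2·4 = 46
  a_4 = 3·46 + -2·18 = 102
  a_5 = 3·102 + -2·46 = 214
  a_6 = 3·214 + -2·102 = 438
  a_7 = 3·438 + -2·214 = 886
  a_8 = 3·886 + -2·438 = 1782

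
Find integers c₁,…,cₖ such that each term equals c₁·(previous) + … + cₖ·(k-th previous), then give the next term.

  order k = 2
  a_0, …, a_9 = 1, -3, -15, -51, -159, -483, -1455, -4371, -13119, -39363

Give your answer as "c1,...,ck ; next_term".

  a_2 = 4·-3 + -3·1 = -15
  a_3 = 4·-15 + -3·-3 = -51
  a_4 = 4·-51 + -3·-15 = -159
  a_5 = 4·-159 + -3·-51 = -483
  a_6 = 4·-483 + -3·-159 = -1455
  a_7 = 4·-1455 + -3·-483 = -4371
  a_8 = 4·-4371 + -3·-1455 = -13119
  a_9 = 4·-13119 + -3·-4371 = -39363
  a_10 = 4·-39363 + -3·-13119 = -118095

4,-3 ; -118095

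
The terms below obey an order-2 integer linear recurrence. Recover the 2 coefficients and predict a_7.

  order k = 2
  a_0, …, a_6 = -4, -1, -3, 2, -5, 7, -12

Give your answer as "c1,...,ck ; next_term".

-1,1 ; 19

  a_2 = -1·-1 + 1·-4 = -3
  a_3 = -1·-3 + 1·-1 = 2
  a_4 = -1·2 + 1·-3 = -5
  a_5 = -1·-5 + 1·2 = 7
  a_6 = -1·7 + 1·-5 = -12
  a_7 = -1·-12 + 1·7 = 19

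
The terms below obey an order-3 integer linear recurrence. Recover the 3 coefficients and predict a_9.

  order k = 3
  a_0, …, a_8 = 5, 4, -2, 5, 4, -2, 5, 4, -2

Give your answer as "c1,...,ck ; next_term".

  a_3 = 0·-2 + 0·4 + 1·5 = 5
  a_4 = 0·5 + 0·-2 + 1·4 = 4
  a_5 = 0·4 + 0·5 + 1·-2 = -2
  a_6 = 0·-2 + 0·4 + 1·5 = 5
  a_7 = 0·5 + 0·-2 + 1·4 = 4
  a_8 = 0·4 + 0·5 + 1·-2 = -2
  a_9 = 0·-2 + 0·4 + 1·5 = 5

0,0,1 ; 5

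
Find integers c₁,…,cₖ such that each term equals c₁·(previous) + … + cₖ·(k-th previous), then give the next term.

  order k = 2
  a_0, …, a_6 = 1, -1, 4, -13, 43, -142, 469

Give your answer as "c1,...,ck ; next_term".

  a_2 = -3·-1 + 1·1 = 4
  a_3 = -3·4 + 1·-1 = -13
  a_4 = -3·-13 + 1·4 = 43
  a_5 = -3·43 + 1·-13 = -142
  a_6 = -3·-142 + 1·43 = 469
  a_7 = -3·469 + 1·-142 = -1549

-3,1 ; -1549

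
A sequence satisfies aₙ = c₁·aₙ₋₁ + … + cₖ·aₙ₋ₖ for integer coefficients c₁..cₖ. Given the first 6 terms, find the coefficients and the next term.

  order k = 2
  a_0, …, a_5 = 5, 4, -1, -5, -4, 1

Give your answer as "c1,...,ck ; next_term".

  a_2 = 1·4 + -1·5 = -1
  a_3 = 1·-1 + -1·4 = -5
  a_4 = 1·-5 + -1·-1 = -4
  a_5 = 1·-4 + -1·-5 = 1
  a_6 = 1·1 + -1·-4 = 5

1,-1 ; 5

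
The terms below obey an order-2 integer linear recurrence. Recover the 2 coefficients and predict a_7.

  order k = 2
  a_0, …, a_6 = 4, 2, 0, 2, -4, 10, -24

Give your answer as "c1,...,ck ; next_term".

  a_2 = -2·2 + 1·4 = 0
  a_3 = -2·0 + 1·2 = 2
  a_4 = -2·2 + 1·0 = -4
  a_5 = -2·-4 + 1·2 = 10
  a_6 = -2·10 + 1·-4 = -24
  a_7 = -2·-24 + 1·10 = 58

-2,1 ; 58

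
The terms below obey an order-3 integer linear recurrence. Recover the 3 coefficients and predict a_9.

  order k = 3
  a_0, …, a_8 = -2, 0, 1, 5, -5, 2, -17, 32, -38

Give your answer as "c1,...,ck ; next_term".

  a_3 = -1·1 + 0·0 + -3·-2 = 5
  a_4 = -1·5 + 0·1 + -3·0 = -5
  a_5 = -1·-5 + 0·5 + -3·1 = 2
  a_6 = -1·2 + 0·-5 + -3·5 = -17
  a_7 = -1·-17 + 0·2 + -3·-5 = 32
  a_8 = -1·32 + 0·-17 + -3·2 = -38
  a_9 = -1·-38 + 0·32 + -3·-17 = 89

-1,0,-3 ; 89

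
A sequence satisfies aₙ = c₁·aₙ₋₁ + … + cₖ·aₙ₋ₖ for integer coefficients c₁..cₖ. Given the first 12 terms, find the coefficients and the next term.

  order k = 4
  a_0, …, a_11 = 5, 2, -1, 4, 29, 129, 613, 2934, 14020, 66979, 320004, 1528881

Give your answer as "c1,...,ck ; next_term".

4,3,3,2 ; 7304513

  a_4 = 4·4 + 3·-1 + 3·2 + 2·5 = 29
  a_5 = 4·29 + 3·4 + 3·-1 + 2·2 = 129
  a_6 = 4·129 + 3·29 + 3·4 + 2·-1 = 613
  a_7 = 4·613 + 3·129 + 3·29 + 2·4 = 2934
  a_8 = 4·2934 + 3·613 + 3·129 + 2·29 = 14020
  a_9 = 4·14020 + 3·2934 + 3·613 + 2·129 = 66979
  a_10 = 4·66979 + 3·14020 + 3·2934 + 2·613 = 320004
  a_11 = 4·320004 + 3·66979 + 3·14020 + 2·2934 = 1528881
  a_12 = 4·1528881 + 3·320004 + 3·66979 + 2·14020 = 7304513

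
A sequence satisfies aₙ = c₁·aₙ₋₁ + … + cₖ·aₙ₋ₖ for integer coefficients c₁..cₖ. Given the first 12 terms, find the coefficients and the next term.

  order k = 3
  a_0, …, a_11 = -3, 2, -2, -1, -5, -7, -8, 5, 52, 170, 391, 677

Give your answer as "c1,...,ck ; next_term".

3,-2,-3 ; 739

  a_3 = 3·-2 + -2·2 + -3·-3 = -1
  a_4 = 3·-1 + -2·-2 + -3·2 = -5
  a_5 = 3·-5 + -2·-1 + -3·-2 = -7
  a_6 = 3·-7 + -2·-5 + -3·-1 = -8
  a_7 = 3·-8 + -2·-7 + -3·-5 = 5
  a_8 = 3·5 + -2·-8 + -3·-7 = 52
  a_9 = 3·52 + -2·5 + -3·-8 = 170
  a_10 = 3·170 + -2·52 + -3·5 = 391
  a_11 = 3·391 + -2·170 + -3·52 = 677
  a_12 = 3·677 + -2·391 + -3·170 = 739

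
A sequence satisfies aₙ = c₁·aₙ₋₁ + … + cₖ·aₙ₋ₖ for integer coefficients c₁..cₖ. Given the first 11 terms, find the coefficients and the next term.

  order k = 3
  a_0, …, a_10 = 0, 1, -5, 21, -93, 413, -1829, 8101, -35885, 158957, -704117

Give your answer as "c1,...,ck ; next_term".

  a_3 = -4·-5 + 1·1 + -4·0 = 21
  a_4 = -4·21 + 1·-5 + -4·1 = -93
  a_5 = -4·-93 + 1·21 + -4·-5 = 413
  a_6 = -4·413 + 1·-93 + -4·21 = -1829
  a_7 = -4·-1829 + 1·413 + -4·-93 = 8101
  a_8 = -4·8101 + 1·-1829 + -4·413 = -35885
  a_9 = -4·-35885 + 1·8101 + -4·-1829 = 158957
  a_10 = -4·158957 + 1·-35885 + -4·8101 = -704117
  a_11 = -4·-704117 + 1·158957 + -4·-35885 = 3118965

-4,1,-4 ; 3118965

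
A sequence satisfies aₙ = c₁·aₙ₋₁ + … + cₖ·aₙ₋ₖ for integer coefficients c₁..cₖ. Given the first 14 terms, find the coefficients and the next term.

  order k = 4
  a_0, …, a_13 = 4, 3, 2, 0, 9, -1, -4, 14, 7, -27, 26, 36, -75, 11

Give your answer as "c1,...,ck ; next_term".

  a_4 = -1·0 + -1·2 + 1·3 + 2·4 = 9
  a_5 = -1·9 + -1·0 + 1·2 + 2·3 = -1
  a_6 = -1·-1 + -1·9 + 1·0 + 2·2 = -4
  a_7 = -1·-4 + -1·-1 + 1·9 + 2·0 = 14
  a_8 = -1·14 + -1·-4 + 1·-1 + 2·9 = 7
  a_9 = -1·7 + -1·14 + 1·-4 + 2·-1 = -27
  a_10 = -1·-27 + -1·7 + 1·14 + 2·-4 = 26
  a_11 = -1·26 + -1·-27 + 1·7 + 2·14 = 36
  a_12 = -1·36 + -1·26 + 1·-27 + 2·7 = -75
  a_13 = -1·-75 + -1·36 + 1·26 + 2·-27 = 11
  a_14 = -1·11 + -1·-75 + 1·36 + 2·26 = 152

-1,-1,1,2 ; 152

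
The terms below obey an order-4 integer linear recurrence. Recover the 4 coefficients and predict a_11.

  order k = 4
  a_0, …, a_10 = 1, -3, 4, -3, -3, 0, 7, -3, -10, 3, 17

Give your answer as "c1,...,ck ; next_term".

0,-1,0,1 ; -6

  a_4 = 0·-3 + -1·4 + 0·-3 + 1·1 = -3
  a_5 = 0·-3 + -1·-3 + 0·4 + 1·-3 = 0
  a_6 = 0·0 + -1·-3 + 0·-3 + 1·4 = 7
  a_7 = 0·7 + -1·0 + 0·-3 + 1·-3 = -3
  a_8 = 0·-3 + -1·7 + 0·0 + 1·-3 = -10
  a_9 = 0·-10 + -1·-3 + 0·7 + 1·0 = 3
  a_10 = 0·3 + -1·-10 + 0·-3 + 1·7 = 17
  a_11 = 0·17 + -1·3 + 0·-10 + 1·-3 = -6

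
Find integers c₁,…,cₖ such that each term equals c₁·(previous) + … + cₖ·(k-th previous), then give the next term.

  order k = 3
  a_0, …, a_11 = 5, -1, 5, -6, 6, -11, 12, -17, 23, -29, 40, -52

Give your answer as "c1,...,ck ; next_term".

  a_3 = 0·5 + 1·-1 + -1·5 = -6
  a_4 = 0·-6 + 1·5 + -1·-1 = 6
  a_5 = 0·6 + 1·-6 + -1·5 = -11
  a_6 = 0·-11 + 1·6 + -1·-6 = 12
  a_7 = 0·12 + 1·-11 + -1·6 = -17
  a_8 = 0·-17 + 1·12 + -1·-11 = 23
  a_9 = 0·23 + 1·-17 + -1·12 = -29
  a_10 = 0·-29 + 1·23 + -1·-17 = 40
  a_11 = 0·40 + 1·-29 + -1·23 = -52
  a_12 = 0·-52 + 1·40 + -1·-29 = 69

0,1,-1 ; 69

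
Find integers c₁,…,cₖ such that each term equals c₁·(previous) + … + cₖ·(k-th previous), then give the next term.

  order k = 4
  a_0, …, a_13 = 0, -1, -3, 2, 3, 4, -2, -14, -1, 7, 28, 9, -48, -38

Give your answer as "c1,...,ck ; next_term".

-1,-1,-2,-3 ; -16

  a_4 = -1·2 + -1·-3 + -2·-1 + -3·0 = 3
  a_5 = -1·3 + -1·2 + -2·-3 + -3·-1 = 4
  a_6 = -1·4 + -1·3 + -2·2 + -3·-3 = -2
  a_7 = -1·-2 + -1·4 + -2·3 + -3·2 = -14
  a_8 = -1·-14 + -1·-2 + -2·4 + -3·3 = -1
  a_9 = -1·-1 + -1·-14 + -2·-2 + -3·4 = 7
  a_10 = -1·7 + -1·-1 + -2·-14 + -3·-2 = 28
  a_11 = -1·28 + -1·7 + -2·-1 + -3·-14 = 9
  a_12 = -1·9 + -1·28 + -2·7 + -3·-1 = -48
  a_13 = -1·-48 + -1·9 + -2·28 + -3·7 = -38
  a_14 = -1·-38 + -1·-48 + -2·9 + -3·28 = -16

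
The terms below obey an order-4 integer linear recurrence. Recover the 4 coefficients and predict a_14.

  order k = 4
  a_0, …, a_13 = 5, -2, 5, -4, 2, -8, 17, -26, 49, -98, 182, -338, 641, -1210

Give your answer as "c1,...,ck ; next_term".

-2,-1,-2,-1 ; 2273

  a_4 = -2·-4 + -1·5 + -2·-2 + -1·5 = 2
  a_5 = -2·2 + -1·-4 + -2·5 + -1·-2 = -8
  a_6 = -2·-8 + -1·2 + -2·-4 + -1·5 = 17
  a_7 = -2·17 + -1·-8 + -2·2 + -1·-4 = -26
  a_8 = -2·-26 + -1·17 + -2·-8 + -1·2 = 49
  a_9 = -2·49 + -1·-26 + -2·17 + -1·-8 = -98
  a_10 = -2·-98 + -1·49 + -2·-26 + -1·17 = 182
  a_11 = -2·182 + -1·-98 + -2·49 + -1·-26 = -338
  a_12 = -2·-338 + -1·182 + -2·-98 + -1·49 = 641
  a_13 = -2·641 + -1·-338 + -2·182 + -1·-98 = -1210
  a_14 = -2·-1210 + -1·641 + -2·-338 + -1·182 = 2273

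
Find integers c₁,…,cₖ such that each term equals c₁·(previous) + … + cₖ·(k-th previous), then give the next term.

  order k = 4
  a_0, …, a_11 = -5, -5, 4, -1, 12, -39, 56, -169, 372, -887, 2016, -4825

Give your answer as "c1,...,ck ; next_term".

0,3,-4,4 ; 11084

  a_4 = 0·-1 + 3·4 + -4·-5 + 4·-5 = 12
  a_5 = 0·12 + 3·-1 + -4·4 + 4·-5 = -39
  a_6 = 0·-39 + 3·12 + -4·-1 + 4·4 = 56
  a_7 = 0·56 + 3·-39 + -4·12 + 4·-1 = -169
  a_8 = 0·-169 + 3·56 + -4·-39 + 4·12 = 372
  a_9 = 0·372 + 3·-169 + -4·56 + 4·-39 = -887
  a_10 = 0·-887 + 3·372 + -4·-169 + 4·56 = 2016
  a_11 = 0·2016 + 3·-887 + -4·372 + 4·-169 = -4825
  a_12 = 0·-4825 + 3·2016 + -4·-887 + 4·372 = 11084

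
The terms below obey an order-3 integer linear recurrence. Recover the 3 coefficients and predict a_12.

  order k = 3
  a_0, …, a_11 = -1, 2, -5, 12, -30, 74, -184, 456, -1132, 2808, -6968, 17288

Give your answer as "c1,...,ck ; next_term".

  a_3 = -2·-5 + 2·2 + 2·-1 = 12
  a_4 = -2·12 + 2·-5 + 2·2 = -30
  a_5 = -2·-30 + 2·12 + 2·-5 = 74
  a_6 = -2·74 + 2·-30 + 2·12 = -184
  a_7 = -2·-184 + 2·74 + 2·-30 = 456
  a_8 = -2·456 + 2·-184 + 2·74 = -1132
  a_9 = -2·-1132 + 2·456 + 2·-184 = 2808
  a_10 = -2·2808 + 2·-1132 + 2·456 = -6968
  a_11 = -2·-6968 + 2·2808 + 2·-1132 = 17288
  a_12 = -2·17288 + 2·-6968 + 2·2808 = -42896

-2,2,2 ; -42896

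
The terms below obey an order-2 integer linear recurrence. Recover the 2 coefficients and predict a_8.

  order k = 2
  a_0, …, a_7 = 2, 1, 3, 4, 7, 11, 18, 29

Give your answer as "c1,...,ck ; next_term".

  a_2 = 1·1 + 1·2 = 3
  a_3 = 1·3 + 1·1 = 4
  a_4 = 1·4 + 1·3 = 7
  a_5 = 1·7 + 1·4 = 11
  a_6 = 1·11 + 1·7 = 18
  a_7 = 1·18 + 1·11 = 29
  a_8 = 1·29 + 1·18 = 47

1,1 ; 47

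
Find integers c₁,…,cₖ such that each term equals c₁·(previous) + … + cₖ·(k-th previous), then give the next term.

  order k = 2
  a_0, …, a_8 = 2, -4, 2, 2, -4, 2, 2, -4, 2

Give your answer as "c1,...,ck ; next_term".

  a_2 = -1·-4 + -1·2 = 2
  a_3 = -1·2 + -1·-4 = 2
  a_4 = -1·2 + -1·2 = -4
  a_5 = -1·-4 + -1·2 = 2
  a_6 = -1·2 + -1·-4 = 2
  a_7 = -1·2 + -1·2 = -4
  a_8 = -1·-4 + -1·2 = 2
  a_9 = -1·2 + -1·-4 = 2

-1,-1 ; 2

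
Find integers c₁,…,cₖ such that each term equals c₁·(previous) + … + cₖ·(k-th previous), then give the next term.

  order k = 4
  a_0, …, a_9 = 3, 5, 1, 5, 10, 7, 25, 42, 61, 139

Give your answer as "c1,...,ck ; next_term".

  a_4 = 1·5 + 1·1 + 2·5 + -2·3 = 10
  a_5 = 1·10 + 1·5 + 2·1 + -2·5 = 7
  a_6 = 1·7 + 1·10 + 2·5 + -2·1 = 25
  a_7 = 1·25 + 1·7 + 2·10 + -2·5 = 42
  a_8 = 1·42 + 1·25 + 2·7 + -2·10 = 61
  a_9 = 1·61 + 1·42 + 2·25 + -2·7 = 139
  a_10 = 1·139 + 1·61 + 2·42 + -2·25 = 234

1,1,2,-2 ; 234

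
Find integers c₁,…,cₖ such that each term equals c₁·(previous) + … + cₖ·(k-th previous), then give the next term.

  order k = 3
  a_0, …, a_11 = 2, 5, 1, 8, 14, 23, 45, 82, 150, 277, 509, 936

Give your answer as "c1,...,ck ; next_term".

  a_3 = 1·1 + 1·5 + 1·2 = 8
  a_4 = 1·8 + 1·1 + 1·5 = 14
  a_5 = 1·14 + 1·8 + 1·1 = 23
  a_6 = 1·23 + 1·14 + 1·8 = 45
  a_7 = 1·45 + 1·23 + 1·14 = 82
  a_8 = 1·82 + 1·45 + 1·23 = 150
  a_9 = 1·150 + 1·82 + 1·45 = 277
  a_10 = 1·277 + 1·150 + 1·82 = 509
  a_11 = 1·509 + 1·277 + 1·150 = 936
  a_12 = 1·936 + 1·509 + 1·277 = 1722

1,1,1 ; 1722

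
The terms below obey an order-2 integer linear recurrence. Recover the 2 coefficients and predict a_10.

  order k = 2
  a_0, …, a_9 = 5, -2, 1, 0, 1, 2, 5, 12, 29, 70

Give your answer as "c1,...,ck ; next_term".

2,1 ; 169

  a_2 = 2·-2 + 1·5 = 1
  a_3 = 2·1 + 1·-2 = 0
  a_4 = 2·0 + 1·1 = 1
  a_5 = 2·1 + 1·0 = 2
  a_6 = 2·2 + 1·1 = 5
  a_7 = 2·5 + 1·2 = 12
  a_8 = 2·12 + 1·5 = 29
  a_9 = 2·29 + 1·12 = 70
  a_10 = 2·70 + 1·29 = 169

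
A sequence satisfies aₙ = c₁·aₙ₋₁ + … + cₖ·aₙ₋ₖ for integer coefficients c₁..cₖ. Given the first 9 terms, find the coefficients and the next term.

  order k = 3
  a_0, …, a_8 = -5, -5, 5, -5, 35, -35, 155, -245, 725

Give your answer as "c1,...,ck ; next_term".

0,4,-3 ; -1445

  a_3 = 0·5 + 4·-5 + -3·-5 = -5
  a_4 = 0·-5 + 4·5 + -3·-5 = 35
  a_5 = 0·35 + 4·-5 + -3·5 = -35
  a_6 = 0·-35 + 4·35 + -3·-5 = 155
  a_7 = 0·155 + 4·-35 + -3·35 = -245
  a_8 = 0·-245 + 4·155 + -3·-35 = 725
  a_9 = 0·725 + 4·-245 + -3·155 = -1445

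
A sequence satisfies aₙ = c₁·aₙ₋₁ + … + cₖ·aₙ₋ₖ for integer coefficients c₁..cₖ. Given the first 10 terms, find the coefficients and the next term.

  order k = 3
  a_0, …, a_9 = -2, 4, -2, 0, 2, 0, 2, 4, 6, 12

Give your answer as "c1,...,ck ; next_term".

1,1,1 ; 22

  a_3 = 1·-2 + 1·4 + 1·-2 = 0
  a_4 = 1·0 + 1·-2 + 1·4 = 2
  a_5 = 1·2 + 1·0 + 1·-2 = 0
  a_6 = 1·0 + 1·2 + 1·0 = 2
  a_7 = 1·2 + 1·0 + 1·2 = 4
  a_8 = 1·4 + 1·2 + 1·0 = 6
  a_9 = 1·6 + 1·4 + 1·2 = 12
  a_10 = 1·12 + 1·6 + 1·4 = 22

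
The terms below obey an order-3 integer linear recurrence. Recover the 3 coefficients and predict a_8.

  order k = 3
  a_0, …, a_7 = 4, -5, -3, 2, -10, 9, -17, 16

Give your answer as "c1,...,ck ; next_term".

  a_3 = -1·-3 + 1·-5 + 1·4 = 2
  a_4 = -1·2 + 1·-3 + 1·-5 = -10
  a_5 = -1·-10 + 1·2 + 1·-3 = 9
  a_6 = -1·9 + 1·-10 + 1·2 = -17
  a_7 = -1·-17 + 1·9 + 1·-10 = 16
  a_8 = -1·16 + 1·-17 + 1·9 = -24

-1,1,1 ; -24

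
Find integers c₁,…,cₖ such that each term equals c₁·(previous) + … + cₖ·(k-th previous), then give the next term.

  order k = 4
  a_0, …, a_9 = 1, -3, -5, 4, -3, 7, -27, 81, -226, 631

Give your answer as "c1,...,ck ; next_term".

  a_4 = -3·4 + -1·-5 + -1·-3 + 1·1 = -3
  a_5 = -3·-3 + -1·4 + -1·-5 + 1·-3 = 7
  a_6 = -3·7 + -1·-3 + -1·4 + 1·-5 = -27
  a_7 = -3·-27 + -1·7 + -1·-3 + 1·4 = 81
  a_8 = -3·81 + -1·-27 + -1·7 + 1·-3 = -226
  a_9 = -3·-226 + -1·81 + -1·-27 + 1·7 = 631
  a_10 = -3·631 + -1·-226 + -1·81 + 1·-27 = -1775

-3,-1,-1,1 ; -1775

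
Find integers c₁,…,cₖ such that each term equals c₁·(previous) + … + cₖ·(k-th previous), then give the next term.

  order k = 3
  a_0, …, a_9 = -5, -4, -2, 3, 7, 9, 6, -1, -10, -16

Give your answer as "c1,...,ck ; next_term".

  a_3 = 1·-2 + 0·-4 + -1·-5 = 3
  a_4 = 1·3 + 0·-2 + -1·-4 = 7
  a_5 = 1·7 + 0·3 + -1·-2 = 9
  a_6 = 1·9 + 0·7 + -1·3 = 6
  a_7 = 1·6 + 0·9 + -1·7 = -1
  a_8 = 1·-1 + 0·6 + -1·9 = -10
  a_9 = 1·-10 + 0·-1 + -1·6 = -16
  a_10 = 1·-16 + 0·-10 + -1·-1 = -15

1,0,-1 ; -15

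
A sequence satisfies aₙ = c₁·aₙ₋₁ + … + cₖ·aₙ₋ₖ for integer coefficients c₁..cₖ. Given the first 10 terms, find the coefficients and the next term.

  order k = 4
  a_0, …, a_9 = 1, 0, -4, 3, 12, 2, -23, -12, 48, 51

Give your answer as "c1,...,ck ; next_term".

1,-2,1,1 ; -80

  a_4 = 1·3 + -2·-4 + 1·0 + 1·1 = 12
  a_5 = 1·12 + -2·3 + 1·-4 + 1·0 = 2
  a_6 = 1·2 + -2·12 + 1·3 + 1·-4 = -23
  a_7 = 1·-23 + -2·2 + 1·12 + 1·3 = -12
  a_8 = 1·-12 + -2·-23 + 1·2 + 1·12 = 48
  a_9 = 1·48 + -2·-12 + 1·-23 + 1·2 = 51
  a_10 = 1·51 + -2·48 + 1·-12 + 1·-23 = -80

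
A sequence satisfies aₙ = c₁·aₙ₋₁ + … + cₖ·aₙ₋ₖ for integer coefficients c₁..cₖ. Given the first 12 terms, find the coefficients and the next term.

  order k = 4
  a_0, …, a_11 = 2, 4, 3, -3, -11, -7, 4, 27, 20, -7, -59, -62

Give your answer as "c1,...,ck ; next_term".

  a_4 = -1·-3 + 0·3 + -2·4 + -3·2 = -11
  a_5 = -1·-11 + 0·-3 + -2·3 + -3·4 = -7
  a_6 = -1·-7 + 0·-11 + -2·-3 + -3·3 = 4
  a_7 = -1·4 + 0·-7 + -2·-11 + -3·-3 = 27
  a_8 = -1·27 + 0·4 + -2·-7 + -3·-11 = 20
  a_9 = -1·20 + 0·27 + -2·4 + -3·-7 = -7
  a_10 = -1·-7 + 0·20 + -2·27 + -3·4 = -59
  a_11 = -1·-59 + 0·-7 + -2·20 + -3·27 = -62
  a_12 = -1·-62 + 0·-59 + -2·-7 + -3·20 = 16

-1,0,-2,-3 ; 16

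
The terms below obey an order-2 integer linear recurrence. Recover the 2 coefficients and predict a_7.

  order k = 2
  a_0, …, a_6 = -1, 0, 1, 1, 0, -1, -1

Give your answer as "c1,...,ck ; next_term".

1,-1 ; 0

  a_2 = 1·0 + -1·-1 = 1
  a_3 = 1·1 + -1·0 = 1
  a_4 = 1·1 + -1·1 = 0
  a_5 = 1·0 + -1·1 = -1
  a_6 = 1·-1 + -1·0 = -1
  a_7 = 1·-1 + -1·-1 = 0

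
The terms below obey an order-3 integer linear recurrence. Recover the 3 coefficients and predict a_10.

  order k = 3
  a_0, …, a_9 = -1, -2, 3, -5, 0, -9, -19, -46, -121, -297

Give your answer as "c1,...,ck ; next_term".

  a_3 = 1·3 + 3·-2 + 2·-1 = -5
  a_4 = 1·-5 + 3·3 + 2·-2 = 0
  a_5 = 1·0 + 3·-5 + 2·3 = -9
  a_6 = 1·-9 + 3·0 + 2·-5 = -19
  a_7 = 1·-19 + 3·-9 + 2·0 = -46
  a_8 = 1·-46 + 3·-19 + 2·-9 = -121
  a_9 = 1·-121 + 3·-46 + 2·-19 = -297
  a_10 = 1·-297 + 3·-121 + 2·-46 = -752

1,3,2 ; -752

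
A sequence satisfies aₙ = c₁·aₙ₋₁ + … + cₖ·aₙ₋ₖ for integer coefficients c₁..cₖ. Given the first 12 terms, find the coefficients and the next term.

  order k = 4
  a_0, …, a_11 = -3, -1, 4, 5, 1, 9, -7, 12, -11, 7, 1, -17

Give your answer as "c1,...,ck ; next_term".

-1,1,1,-1 ; 36

  a_4 = -1·5 + 1·4 + 1·-1 + -1·-3 = 1
  a_5 = -1·1 + 1·5 + 1·4 + -1·-1 = 9
  a_6 = -1·9 + 1·1 + 1·5 + -1·4 = -7
  a_7 = -1·-7 + 1·9 + 1·1 + -1·5 = 12
  a_8 = -1·12 + 1·-7 + 1·9 + -1·1 = -11
  a_9 = -1·-11 + 1·12 + 1·-7 + -1·9 = 7
  a_10 = -1·7 + 1·-11 + 1·12 + -1·-7 = 1
  a_11 = -1·1 + 1·7 + 1·-11 + -1·12 = -17
  a_12 = -1·-17 + 1·1 + 1·7 + -1·-11 = 36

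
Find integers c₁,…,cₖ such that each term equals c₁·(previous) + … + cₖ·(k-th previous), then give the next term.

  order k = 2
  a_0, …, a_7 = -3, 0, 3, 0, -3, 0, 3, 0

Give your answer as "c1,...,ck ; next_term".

  a_2 = 0·0 + -1·-3 = 3
  a_3 = 0·3 + -1·0 = 0
  a_4 = 0·0 + -1·3 = -3
  a_5 = 0·-3 + -1·0 = 0
  a_6 = 0·0 + -1·-3 = 3
  a_7 = 0·3 + -1·0 = 0
  a_8 = 0·0 + -1·3 = -3

0,-1 ; -3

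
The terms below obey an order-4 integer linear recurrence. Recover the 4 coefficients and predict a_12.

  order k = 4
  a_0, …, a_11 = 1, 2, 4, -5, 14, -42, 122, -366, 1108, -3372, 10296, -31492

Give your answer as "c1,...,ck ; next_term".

  a_4 = -4·-5 + -2·4 + 2·2 + -2·1 = 14
  a_5 = -4·14 + -2·-5 + 2·4 + -2·2 = -42
  a_6 = -4·-42 + -2·14 + 2·-5 + -2·4 = 122
  a_7 = -4·122 + -2·-42 + 2·14 + -2·-5 = -366
  a_8 = -4·-366 + -2·122 + 2·-42 + -2·14 = 1108
  a_9 = -4·1108 + -2·-366 + 2·122 + -2·-42 = -3372
  a_10 = -4·-3372 + -2·1108 + 2·-366 + -2·122 = 10296
  a_11 = -4·10296 + -2·-3372 + 2·1108 + -2·-366 = -31492
  a_12 = -4·-31492 + -2·10296 + 2·-3372 + -2·1108 = 96416

-4,-2,2,-2 ; 96416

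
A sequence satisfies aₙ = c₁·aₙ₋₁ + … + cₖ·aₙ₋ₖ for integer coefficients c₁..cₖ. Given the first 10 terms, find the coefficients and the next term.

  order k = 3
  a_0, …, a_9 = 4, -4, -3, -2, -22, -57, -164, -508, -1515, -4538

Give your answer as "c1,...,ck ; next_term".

  a_3 = 2·-3 + 2·-4 + 3·4 = -2
  a_4 = 2·-2 + 2·-3 + 3·-4 = -22
  a_5 = 2·-22 + 2·-2 + 3·-3 = -57
  a_6 = 2·-57 + 2·-22 + 3·-2 = -164
  a_7 = 2·-164 + 2·-57 + 3·-22 = -508
  a_8 = 2·-508 + 2·-164 + 3·-57 = -1515
  a_9 = 2·-1515 + 2·-508 + 3·-164 = -4538
  a_10 = 2·-4538 + 2·-1515 + 3·-508 = -13630

2,2,3 ; -13630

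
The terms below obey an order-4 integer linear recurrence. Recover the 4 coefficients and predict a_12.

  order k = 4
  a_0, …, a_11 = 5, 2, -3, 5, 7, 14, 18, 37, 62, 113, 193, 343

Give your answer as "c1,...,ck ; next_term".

  a_4 = 1·5 + 1·-3 + 0·2 + 1·5 = 7
  a_5 = 1·7 + 1·5 + 0·-3 + 1·2 = 14
  a_6 = 1·14 + 1·7 + 0·5 + 1·-3 = 18
  a_7 = 1·18 + 1·14 + 0·7 + 1·5 = 37
  a_8 = 1·37 + 1·18 + 0·14 + 1·7 = 62
  a_9 = 1·62 + 1·37 + 0·18 + 1·14 = 113
  a_10 = 1·113 + 1·62 + 0·37 + 1·18 = 193
  a_11 = 1·193 + 1·113 + 0·62 + 1·37 = 343
  a_12 = 1·343 + 1·193 + 0·113 + 1·62 = 598

1,1,0,1 ; 598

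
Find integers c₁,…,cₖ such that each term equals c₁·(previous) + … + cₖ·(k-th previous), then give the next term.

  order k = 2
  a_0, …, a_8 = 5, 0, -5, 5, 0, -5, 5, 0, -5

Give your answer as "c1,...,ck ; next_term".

  a_2 = -1·0 + -1·5 = -5
  a_3 = -1·-5 + -1·0 = 5
  a_4 = -1·5 + -1·-5 = 0
  a_5 = -1·0 + -1·5 = -5
  a_6 = -1·-5 + -1·0 = 5
  a_7 = -1·5 + -1·-5 = 0
  a_8 = -1·0 + -1·5 = -5
  a_9 = -1·-5 + -1·0 = 5

-1,-1 ; 5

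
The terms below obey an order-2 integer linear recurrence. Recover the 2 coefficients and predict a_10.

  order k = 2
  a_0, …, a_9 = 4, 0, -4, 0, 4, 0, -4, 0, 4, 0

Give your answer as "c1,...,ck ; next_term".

  a_2 = 0·0 + -1·4 = -4
  a_3 = 0·-4 + -1·0 = 0
  a_4 = 0·0 + -1·-4 = 4
  a_5 = 0·4 + -1·0 = 0
  a_6 = 0·0 + -1·4 = -4
  a_7 = 0·-4 + -1·0 = 0
  a_8 = 0·0 + -1·-4 = 4
  a_9 = 0·4 + -1·0 = 0
  a_10 = 0·0 + -1·4 = -4

0,-1 ; -4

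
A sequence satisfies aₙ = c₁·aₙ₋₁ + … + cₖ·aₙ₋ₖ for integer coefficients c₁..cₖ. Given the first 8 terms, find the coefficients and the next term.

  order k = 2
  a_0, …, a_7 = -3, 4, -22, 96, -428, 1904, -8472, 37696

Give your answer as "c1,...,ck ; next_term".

-4,2 ; -167728

  a_2 = -4·4 + 2·-3 = -22
  a_3 = -4·-22 + 2·4 = 96
  a_4 = -4·96 + 2·-22 = -428
  a_5 = -4·-428 + 2·96 = 1904
  a_6 = -4·1904 + 2·-428 = -8472
  a_7 = -4·-8472 + 2·1904 = 37696
  a_8 = -4·37696 + 2·-8472 = -167728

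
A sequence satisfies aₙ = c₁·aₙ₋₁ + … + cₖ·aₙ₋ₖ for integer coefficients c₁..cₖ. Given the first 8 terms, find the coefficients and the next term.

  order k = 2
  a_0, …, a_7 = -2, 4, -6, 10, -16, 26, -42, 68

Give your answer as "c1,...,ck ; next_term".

-1,1 ; -110

  a_2 = -1·4 + 1·-2 = -6
  a_3 = -1·-6 + 1·4 = 10
  a_4 = -1·10 + 1·-6 = -16
  a_5 = -1·-16 + 1·10 = 26
  a_6 = -1·26 + 1·-16 = -42
  a_7 = -1·-42 + 1·26 = 68
  a_8 = -1·68 + 1·-42 = -110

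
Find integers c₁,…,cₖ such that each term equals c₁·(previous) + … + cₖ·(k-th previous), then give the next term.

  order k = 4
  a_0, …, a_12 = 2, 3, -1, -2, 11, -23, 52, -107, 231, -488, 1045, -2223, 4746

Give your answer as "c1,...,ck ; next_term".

  a_4 = -2·-2 + 1·-1 + 2·3 + 1·2 = 11
  a_5 = -2·11 + 1·-2 + 2·-1 + 1·3 = -23
  a_6 = -2·-23 + 1·11 + 2·-2 + 1·-1 = 52
  a_7 = -2·52 + 1·-23 + 2·11 + 1·-2 = -107
  a_8 = -2·-107 + 1·52 + 2·-23 + 1·11 = 231
  a_9 = -2·231 + 1·-107 + 2·52 + 1·-23 = -488
  a_10 = -2·-488 + 1·231 + 2·-107 + 1·52 = 1045
  a_11 = -2·1045 + 1·-488 + 2·231 + 1·-107 = -2223
  a_12 = -2·-2223 + 1·1045 + 2·-488 + 1·231 = 4746
  a_13 = -2·4746 + 1·-2223 + 2·1045 + 1·-488 = -10113

-2,1,2,1 ; -10113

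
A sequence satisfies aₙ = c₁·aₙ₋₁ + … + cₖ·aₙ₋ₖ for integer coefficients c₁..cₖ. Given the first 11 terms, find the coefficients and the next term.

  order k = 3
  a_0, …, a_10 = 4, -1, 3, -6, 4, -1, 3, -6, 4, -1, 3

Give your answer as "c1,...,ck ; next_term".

-1,-1,-1 ; -6

  a_3 = -1·3 + -1·-1 + -1·4 = -6
  a_4 = -1·-6 + -1·3 + -1·-1 = 4
  a_5 = -1·4 + -1·-6 + -1·3 = -1
  a_6 = -1·-1 + -1·4 + -1·-6 = 3
  a_7 = -1·3 + -1·-1 + -1·4 = -6
  a_8 = -1·-6 + -1·3 + -1·-1 = 4
  a_9 = -1·4 + -1·-6 + -1·3 = -1
  a_10 = -1·-1 + -1·4 + -1·-6 = 3
  a_11 = -1·3 + -1·-1 + -1·4 = -6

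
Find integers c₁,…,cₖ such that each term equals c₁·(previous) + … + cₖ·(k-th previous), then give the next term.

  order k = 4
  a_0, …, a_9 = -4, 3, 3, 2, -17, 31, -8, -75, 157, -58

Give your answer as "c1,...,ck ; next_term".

  a_4 = -2·2 + -3·3 + 0·3 + 1·-4 = -17
  a_5 = -2·-17 + -3·2 + 0·3 + 1·3 = 31
  a_6 = -2·31 + -3·-17 + 0·2 + 1·3 = -8
  a_7 = -2·-8 + -3·31 + 0·-17 + 1·2 = -75
  a_8 = -2·-75 + -3·-8 + 0·31 + 1·-17 = 157
  a_9 = -2·157 + -3·-75 + 0·-8 + 1·31 = -58
  a_10 = -2·-58 + -3·157 + 0·-75 + 1·-8 = -363

-2,-3,0,1 ; -363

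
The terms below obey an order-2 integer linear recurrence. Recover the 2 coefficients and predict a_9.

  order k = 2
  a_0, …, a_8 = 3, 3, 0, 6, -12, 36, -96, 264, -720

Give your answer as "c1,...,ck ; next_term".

  a_2 = -2·3 + 2·3 = 0
  a_3 = -2·0 + 2·3 = 6
  a_4 = -2·6 + 2·0 = -12
  a_5 = -2·-12 + 2·6 = 36
  a_6 = -2·36 + 2·-12 = -96
  a_7 = -2·-96 + 2·36 = 264
  a_8 = -2·264 + 2·-96 = -720
  a_9 = -2·-720 + 2·264 = 1968

-2,2 ; 1968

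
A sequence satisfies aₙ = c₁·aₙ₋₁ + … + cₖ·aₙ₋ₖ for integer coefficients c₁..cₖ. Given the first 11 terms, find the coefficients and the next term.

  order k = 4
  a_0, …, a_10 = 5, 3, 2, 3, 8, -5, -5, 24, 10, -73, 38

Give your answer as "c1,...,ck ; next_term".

  a_4 = -1·3 + -2·2 + 0·3 + 3·5 = 8
  a_5 = -1·8 + -2·3 + 0·2 + 3·3 = -5
  a_6 = -1·-5 + -2·8 + 0·3 + 3·2 = -5
  a_7 = -1·-5 + -2·-5 + 0·8 + 3·3 = 24
  a_8 = -1·24 + -2·-5 + 0·-5 + 3·8 = 10
  a_9 = -1·10 + -2·24 + 0·-5 + 3·-5 = -73
  a_10 = -1·-73 + -2·10 + 0·24 + 3·-5 = 38
  a_11 = -1·38 + -2·-73 + 0·10 + 3·24 = 180

-1,-2,0,3 ; 180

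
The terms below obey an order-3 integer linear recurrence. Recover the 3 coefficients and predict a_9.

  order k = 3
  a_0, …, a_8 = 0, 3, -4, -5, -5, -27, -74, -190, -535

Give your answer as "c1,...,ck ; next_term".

  a_3 = 2·-4 + 1·3 + 3·0 = -5
  a_4 = 2·-5 + 1·-4 + 3·3 = -5
  a_5 = 2·-5 + 1·-5 + 3·-4 = -27
  a_6 = 2·-27 + 1·-5 + 3·-5 = -74
  a_7 = 2·-74 + 1·-27 + 3·-5 = -190
  a_8 = 2·-190 + 1·-74 + 3·-27 = -535
  a_9 = 2·-535 + 1·-190 + 3·-74 = -1482

2,1,3 ; -1482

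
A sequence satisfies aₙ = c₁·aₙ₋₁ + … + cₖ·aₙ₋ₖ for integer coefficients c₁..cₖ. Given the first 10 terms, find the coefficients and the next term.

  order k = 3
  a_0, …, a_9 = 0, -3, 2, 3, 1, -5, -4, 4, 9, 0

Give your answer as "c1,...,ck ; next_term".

  a_3 = 0·2 + -1·-3 + -1·0 = 3
  a_4 = 0·3 + -1·2 + -1·-3 = 1
  a_5 = 0·1 + -1·3 + -1·2 = -5
  a_6 = 0·-5 + -1·1 + -1·3 = -4
  a_7 = 0·-4 + -1·-5 + -1·1 = 4
  a_8 = 0·4 + -1·-4 + -1·-5 = 9
  a_9 = 0·9 + -1·4 + -1·-4 = 0
  a_10 = 0·0 + -1·9 + -1·4 = -13

0,-1,-1 ; -13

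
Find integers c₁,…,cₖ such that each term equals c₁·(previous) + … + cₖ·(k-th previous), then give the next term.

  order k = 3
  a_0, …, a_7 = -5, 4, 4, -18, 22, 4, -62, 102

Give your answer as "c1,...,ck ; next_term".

-1,-1,2 ; -32

  a_3 = -1·4 + -1·4 + 2·-5 = -18
  a_4 = -1·-18 + -1·4 + 2·4 = 22
  a_5 = -1·22 + -1·-18 + 2·4 = 4
  a_6 = -1·4 + -1·22 + 2·-18 = -62
  a_7 = -1·-62 + -1·4 + 2·22 = 102
  a_8 = -1·102 + -1·-62 + 2·4 = -32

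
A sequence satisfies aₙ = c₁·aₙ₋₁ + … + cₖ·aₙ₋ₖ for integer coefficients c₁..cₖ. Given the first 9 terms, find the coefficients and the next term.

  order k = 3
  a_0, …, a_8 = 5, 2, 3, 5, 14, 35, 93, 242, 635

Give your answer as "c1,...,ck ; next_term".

2,2,-1 ; 1661

  a_3 = 2·3 + 2·2 + -1·5 = 5
  a_4 = 2·5 + 2·3 + -1·2 = 14
  a_5 = 2·14 + 2·5 + -1·3 = 35
  a_6 = 2·35 + 2·14 + -1·5 = 93
  a_7 = 2·93 + 2·35 + -1·14 = 242
  a_8 = 2·242 + 2·93 + -1·35 = 635
  a_9 = 2·635 + 2·242 + -1·93 = 1661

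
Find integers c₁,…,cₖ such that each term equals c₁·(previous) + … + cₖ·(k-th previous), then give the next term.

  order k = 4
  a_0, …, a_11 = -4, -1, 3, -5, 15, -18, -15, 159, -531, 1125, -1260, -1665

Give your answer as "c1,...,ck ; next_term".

  a_4 = -3·-5 + -3·3 + 3·-1 + -3·-4 = 15
  a_5 = -3·15 + -3·-5 + 3·3 + -3·-1 = -18
  a_6 = -3·-18 + -3·15 + 3·-5 + -3·3 = -15
  a_7 = -3·-15 + -3·-18 + 3·15 + -3·-5 = 159
  a_8 = -3·159 + -3·-15 + 3·-18 + -3·15 = -531
  a_9 = -3·-531 + -3·159 + 3·-15 + -3·-18 = 1125
  a_10 = -3·1125 + -3·-531 + 3·159 + -3·-15 = -1260
  a_11 = -3·-1260 + -3·1125 + 3·-531 + -3·159 = -1665
  a_12 = -3·-1665 + -3·-1260 + 3·1125 + -3·-531 = 13743

-3,-3,3,-3 ; 13743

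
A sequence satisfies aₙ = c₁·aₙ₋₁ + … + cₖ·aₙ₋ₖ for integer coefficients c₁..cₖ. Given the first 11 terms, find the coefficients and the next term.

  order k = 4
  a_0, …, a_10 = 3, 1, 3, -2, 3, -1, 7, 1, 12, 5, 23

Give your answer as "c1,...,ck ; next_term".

1,1,-1,1 ; 17

  a_4 = 1·-2 + 1·3 + -1·1 + 1·3 = 3
  a_5 = 1·3 + 1·-2 + -1·3 + 1·1 = -1
  a_6 = 1·-1 + 1·3 + -1·-2 + 1·3 = 7
  a_7 = 1·7 + 1·-1 + -1·3 + 1·-2 = 1
  a_8 = 1·1 + 1·7 + -1·-1 + 1·3 = 12
  a_9 = 1·12 + 1·1 + -1·7 + 1·-1 = 5
  a_10 = 1·5 + 1·12 + -1·1 + 1·7 = 23
  a_11 = 1·23 + 1·5 + -1·12 + 1·1 = 17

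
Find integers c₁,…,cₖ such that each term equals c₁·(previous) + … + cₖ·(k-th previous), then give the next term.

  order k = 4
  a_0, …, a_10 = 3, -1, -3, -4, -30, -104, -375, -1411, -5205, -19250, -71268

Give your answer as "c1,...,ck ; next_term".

3,2,3,-3 ; -263686

  a_4 = 3·-4 + 2·-3 + 3·-1 + -3·3 = -30
  a_5 = 3·-30 + 2·-4 + 3·-3 + -3·-1 = -104
  a_6 = 3·-104 + 2·-30 + 3·-4 + -3·-3 = -375
  a_7 = 3·-375 + 2·-104 + 3·-30 + -3·-4 = -1411
  a_8 = 3·-1411 + 2·-375 + 3·-104 + -3·-30 = -5205
  a_9 = 3·-5205 + 2·-1411 + 3·-375 + -3·-104 = -19250
  a_10 = 3·-19250 + 2·-5205 + 3·-1411 + -3·-375 = -71268
  a_11 = 3·-71268 + 2·-19250 + 3·-5205 + -3·-1411 = -263686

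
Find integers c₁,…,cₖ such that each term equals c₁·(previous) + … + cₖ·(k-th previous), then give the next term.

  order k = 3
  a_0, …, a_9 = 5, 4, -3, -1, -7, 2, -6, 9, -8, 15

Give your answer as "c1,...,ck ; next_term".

0,1,-1 ; -17

  a_3 = 0·-3 + 1·4 + -1·5 = -1
  a_4 = 0·-1 + 1·-3 + -1·4 = -7
  a_5 = 0·-7 + 1·-1 + -1·-3 = 2
  a_6 = 0·2 + 1·-7 + -1·-1 = -6
  a_7 = 0·-6 + 1·2 + -1·-7 = 9
  a_8 = 0·9 + 1·-6 + -1·2 = -8
  a_9 = 0·-8 + 1·9 + -1·-6 = 15
  a_10 = 0·15 + 1·-8 + -1·9 = -17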